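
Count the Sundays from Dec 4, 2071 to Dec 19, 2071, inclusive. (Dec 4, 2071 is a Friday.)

Dec 4, 2071 is a Friday; the first Sunday on or after it is Dec 6, 2071 (2 days later).
From Dec 6, 2071 to Dec 19, 2071 is 19 − 6 = 13 days.
13 ÷ 7 = 1 full weeks with remainder 6, so 1 more Sundays after the first → 2.

2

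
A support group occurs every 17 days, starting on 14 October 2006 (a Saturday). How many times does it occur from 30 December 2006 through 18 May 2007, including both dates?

Occurrences land 17·i days after 14 October 2006 for i = 0, 1, 2, …
30 December 2006 is 77 days after the start; 77 ÷ 17 = 4 remainder 9; since the remainder is 9, round up to i = 5. First occurrence in the window: #6 on 7 January 2007 (5×17 = 85 days in).
18 May 2007 is 216 days after the start; 216 ÷ 17 = 12 remainder 12. Last occurrence in the window: #13 on 6 May 2007.
Occurrences #6 through #13: 8 in total.

8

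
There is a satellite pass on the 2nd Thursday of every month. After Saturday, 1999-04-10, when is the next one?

April 1999 starts on a Thursday; its first Thursday is the 1st, so the 2nd Thursday is the 8th — 1999-04-08.
That is not after 1999-04-10, so look at May 1999.
May 1999 starts on a Saturday; its first Thursday is the 6th, so the 2nd Thursday is the 13th — 1999-05-13.

1999-05-13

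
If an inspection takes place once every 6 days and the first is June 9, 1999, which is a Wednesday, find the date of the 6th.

The 6th occurrence is 5 intervals after the first: 5 × 6 = 30 days after June 9, 1999.
June has 30 days — 21 days to the end of June leaves 9.
9 days into July → July 9, 1999.

July 9, 1999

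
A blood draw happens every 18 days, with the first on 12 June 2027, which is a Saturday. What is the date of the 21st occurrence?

The 21st occurrence is 20 intervals after the first: 20 × 18 = 360 days after 12 June 2027.
June has 30 days — 18 days to the end of June leaves 342.
July has 31 days (311 left).
August has 31 days (280 left).
September has 30 days (250 left).
October has 31 days (219 left).
November has 30 days (189 left).
December has 31 days (158 left).
January has 31 days (127 left).
February has 29 days (98 left).
March has 31 days (67 left).
April has 30 days (37 left).
May has 31 days (6 left).
6 days into June → 6 June 2028.

6 June 2028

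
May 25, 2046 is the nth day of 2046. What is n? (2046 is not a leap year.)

145

Days in months before May: 31 + 28 + 31 + 30 = 120.
Plus 25 days into May → day 145.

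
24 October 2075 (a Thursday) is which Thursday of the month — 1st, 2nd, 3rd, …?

Day 24 falls in week ⌈24/7⌉ of the month.
Days 1–7 hold the 1st Thursday, 8–14 the 2nd, 15–21 the 3rd, 22–28 the 4th, 29–31 the 5th.
24 is in the range for the 4th.

4th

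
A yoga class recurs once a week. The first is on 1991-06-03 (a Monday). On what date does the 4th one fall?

The 4th occurrence is 3 intervals after the first: 3 × 7 = 21 days after 1991-06-03.
21 days later is 1991-06-24.

1991-06-24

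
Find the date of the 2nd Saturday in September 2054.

September 2054 begins on a Tuesday, so the first Saturday is September 5 (4 days later).
The 2nd Saturday is 1 weeks later: 5 + 7 = 12.

12 September 2054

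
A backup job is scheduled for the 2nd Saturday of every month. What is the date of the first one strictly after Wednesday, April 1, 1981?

April 1981 starts on a Wednesday; its first Saturday is the 4th, so the 2nd Saturday is the 11th — April 11, 1981.
April 11, 1981 is after April 1, 1981, so that is the next one.

April 11, 1981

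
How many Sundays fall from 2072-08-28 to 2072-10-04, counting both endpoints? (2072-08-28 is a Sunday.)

6

2072-08-28 is a Sunday; the first Sunday on or after it is 2072-08-28.
From 2072-08-28 to 2072-10-04: 3 + 30 + 4 = 37 days (rest of August, September, October).
37 ÷ 7 = 5 full weeks with remainder 2, so 5 more Sundays after the first → 6.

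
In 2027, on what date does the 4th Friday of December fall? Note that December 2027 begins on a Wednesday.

December 2027 begins on a Wednesday, so the first Friday is December 3 (2 days later).
The 4th Friday is 3 weeks later: 3 + 21 = 24.

24 December 2027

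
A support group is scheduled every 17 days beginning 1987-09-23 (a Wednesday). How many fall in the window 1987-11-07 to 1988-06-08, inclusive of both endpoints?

Occurrences land 17·i days after 1987-09-23 for i = 0, 1, 2, …
1987-11-07 is 45 days after the start; 45 ÷ 17 = 2 remainder 11; since the remainder is 11, round up to i = 3. First occurrence in the window: #4 on 1987-11-13 (3×17 = 51 days in).
1988-06-08 is 259 days after the start; 259 ÷ 17 = 15 remainder 4. Last occurrence in the window: #16 on 1988-06-04.
Occurrences #4 through #16: 13 in total.

13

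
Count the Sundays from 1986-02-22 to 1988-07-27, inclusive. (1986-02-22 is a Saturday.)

1986-02-22 is a Saturday; the first Sunday on or after it is 1986-02-23 (1 day later).
From 1986-02-23 to 1988-07-27: 311 + 365 + 209 = 885 days (rest of 1986, 1987, to 1988-07-27 in 1988).
885 ÷ 7 = 126 full weeks with remainder 3, so 126 more Sundays after the first → 127.

127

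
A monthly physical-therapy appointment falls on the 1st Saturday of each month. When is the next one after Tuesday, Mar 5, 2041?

Mar 2041 starts on a Friday, so its 1st Saturday is Mar 2, 2041 (1 day in).
That is not after Mar 5, 2041, so look at Apr 2041.
Apr 2041 starts on a Monday, so its 1st Saturday is Apr 6, 2041 (5 days in).

Apr 6, 2041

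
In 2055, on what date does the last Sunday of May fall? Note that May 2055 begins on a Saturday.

May 2055 begins on a Saturday, so the first Sunday is May 2 (1 day later).
May 2055 has 31 days. Adding weeks: 2, 9, 16, 23, 30 — the last one ≤ 31 is the 30th.

May 30, 2055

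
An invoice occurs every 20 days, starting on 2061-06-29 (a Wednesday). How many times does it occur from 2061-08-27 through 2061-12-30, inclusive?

Occurrences land 20·i days after 2061-06-29 for i = 0, 1, 2, …
2061-08-27 is 59 days after the start; 59 ÷ 20 = 2 remainder 19; since the remainder is 19, round up to i = 3. First occurrence in the window: #4 on 2061-08-28 (3×20 = 60 days in).
2061-12-30 is 184 days after the start; 184 ÷ 20 = 9 remainder 4. Last occurrence in the window: #10 on 2061-12-26.
Occurrences #4 through #10: 7 in total.

7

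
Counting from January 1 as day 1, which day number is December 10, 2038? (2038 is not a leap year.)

344

Days in months before December: 31 + 28 + 31 + 30 + 31 + 30 + 31 + 31 + 30 + 31 + 30 = 334.
Plus 10 days into December → day 344.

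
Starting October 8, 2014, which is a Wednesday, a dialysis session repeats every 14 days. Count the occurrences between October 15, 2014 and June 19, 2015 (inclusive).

18

Occurrences land 14·i days after October 8, 2014 for i = 0, 1, 2, …
October 15, 2014 is 7 days after the start; 7 ÷ 14 = 0 remainder 7; since the remainder is 7, round up to i = 1. First occurrence in the window: #2 on October 22, 2014 (1×14 = 14 days in).
June 19, 2015 is 254 days after the start; 254 ÷ 14 = 18 remainder 2. Last occurrence in the window: #19 on June 17, 2015.
Occurrences #2 through #19: 18 in total.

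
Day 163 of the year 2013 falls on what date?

January has 31 days (163 − 31 = 132 remain).
February has 28 days (132 − 28 = 104 remain).
March has 31 days (104 − 31 = 73 remain).
April has 30 days (73 − 30 = 43 remain).
May has 31 days (43 − 31 = 12 remain).
12 into June → June 12.

June 12, 2013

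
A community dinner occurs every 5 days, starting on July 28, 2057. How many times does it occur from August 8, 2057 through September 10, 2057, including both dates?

Occurrences land 5·i days after July 28, 2057 for i = 0, 1, 2, …
August 8, 2057 is 11 days after the start; 11 ÷ 5 = 2 remainder 1; since the remainder is 1, round up to i = 3. First occurrence in the window: #4 on August 12, 2057 (3×5 = 15 days in).
September 10, 2057 is 44 days after the start; 44 ÷ 5 = 8 remainder 4. Last occurrence in the window: #9 on September 6, 2057.
Occurrences #4 through #9: 6 in total.

6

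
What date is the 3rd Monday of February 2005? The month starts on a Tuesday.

February 21, 2005

February 2005 begins on a Tuesday, so the first Monday is February 7 (6 days later).
The 3rd Monday is 2 weeks later: 7 + 14 = 21.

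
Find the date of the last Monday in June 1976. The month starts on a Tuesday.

June 1976 begins on a Tuesday, so the first Monday is June 7 (6 days later).
June 1976 has 30 days. Adding weeks: 7, 14, 21, 28 — the last one ≤ 30 is the 28th.

June 28, 1976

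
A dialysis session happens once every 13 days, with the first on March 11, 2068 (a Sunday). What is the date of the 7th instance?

May 28, 2068

The 7th occurrence is 6 intervals after the first: 6 × 13 = 78 days after March 11, 2068.
March has 31 days — 20 days to the end of March leaves 58.
April has 30 days (28 left).
28 days into May → May 28, 2068.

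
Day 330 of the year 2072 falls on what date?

Jan has 31 days (330 − 31 = 299 remain).
Feb has 29 days (299 − 29 = 270 remain).
Mar has 31 days (270 − 31 = 239 remain).
Apr has 30 days (239 − 30 = 209 remain).
May has 31 days (209 − 31 = 178 remain).
Jun has 30 days (178 − 30 = 148 remain).
Jul has 31 days (148 − 31 = 117 remain).
Aug has 31 days (117 − 31 = 86 remain).
Sep has 30 days (86 − 30 = 56 remain).
Oct has 31 days (56 − 31 = 25 remain).
25 into Nov → Nov 25.

Nov 25, 2072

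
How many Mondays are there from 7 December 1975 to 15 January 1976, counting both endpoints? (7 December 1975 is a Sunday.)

6

7 December 1975 is a Sunday; the first Monday on or after it is 8 December 1975 (1 day later).
From 8 December 1975 to 15 January 1976: 23 + 15 = 38 days (rest of December, January).
38 ÷ 7 = 5 full weeks with remainder 3, so 5 more Mondays after the first → 6.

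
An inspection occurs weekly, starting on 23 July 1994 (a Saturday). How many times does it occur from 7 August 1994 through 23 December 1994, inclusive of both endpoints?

Occurrences land 7·i days after 23 July 1994 for i = 0, 1, 2, …
7 August 1994 is 15 days after the start; 15 ÷ 7 = 2 remainder 1; since the remainder is 1, round up to i = 3. First occurrence in the window: #4 on 13 August 1994 (3×7 = 21 days in).
23 December 1994 is 153 days after the start; 153 ÷ 7 = 21 remainder 6. Last occurrence in the window: #22 on 17 December 1994.
Occurrences #4 through #22: 19 in total.

19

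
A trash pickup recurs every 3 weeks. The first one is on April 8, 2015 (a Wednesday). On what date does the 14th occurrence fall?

January 6, 2016

The 14th occurrence is 13 intervals after the first: 13 × 21 = 273 days after April 8, 2015.
April has 30 days — 22 days to the end of April leaves 251.
May has 31 days (220 left).
June has 30 days (190 left).
July has 31 days (159 left).
August has 31 days (128 left).
September has 30 days (98 left).
October has 31 days (67 left).
November has 30 days (37 left).
December has 31 days (6 left).
6 days into January → January 6, 2016.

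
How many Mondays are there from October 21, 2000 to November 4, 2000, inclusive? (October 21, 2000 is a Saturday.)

2

October 21, 2000 is a Saturday; the first Monday on or after it is October 23, 2000 (2 days later).
From October 23, 2000 to November 4, 2000: 8 + 4 = 12 days (rest of October, November).
12 ÷ 7 = 1 full weeks with remainder 5, so 1 more Mondays after the first → 2.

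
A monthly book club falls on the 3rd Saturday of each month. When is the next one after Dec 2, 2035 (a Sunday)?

Dec 15, 2035

Dec 2035 starts on a Saturday; its first Saturday is the 1st, so the 3rd Saturday is the 15th — Dec 15, 2035.
Dec 15, 2035 is after Dec 2, 2035, so that is the next one.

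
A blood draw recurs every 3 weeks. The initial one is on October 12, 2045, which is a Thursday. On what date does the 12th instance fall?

The 12th occurrence is 11 intervals after the first: 11 × 21 = 231 days after October 12, 2045.
October has 31 days — 19 days to the end of October leaves 212.
November has 30 days (182 left).
December has 31 days (151 left).
January has 31 days (120 left).
February has 28 days (92 left).
March has 31 days (61 left).
April has 30 days (31 left).
31 days into May → May 31, 2046.

May 31, 2046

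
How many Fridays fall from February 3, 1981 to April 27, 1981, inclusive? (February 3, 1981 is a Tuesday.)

February 3, 1981 is a Tuesday; the first Friday on or after it is February 6, 1981 (3 days later).
From February 6, 1981 to April 27, 1981: 22 + 31 + 27 = 80 days (rest of February, March, April).
80 ÷ 7 = 11 full weeks with remainder 3, so 11 more Fridays after the first → 12.

12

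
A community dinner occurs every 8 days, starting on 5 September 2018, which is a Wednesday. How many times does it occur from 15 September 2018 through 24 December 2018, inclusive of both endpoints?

12

Occurrences land 8·i days after 5 September 2018 for i = 0, 1, 2, …
15 September 2018 is 10 days after the start; 10 ÷ 8 = 1 remainder 2; since the remainder is 2, round up to i = 2. First occurrence in the window: #3 on 21 September 2018 (2×8 = 16 days in).
24 December 2018 is 110 days after the start; 110 ÷ 8 = 13 remainder 6. Last occurrence in the window: #14 on 18 December 2018.
Occurrences #3 through #14: 12 in total.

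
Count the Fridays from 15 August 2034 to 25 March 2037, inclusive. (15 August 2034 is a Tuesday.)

136

15 August 2034 is a Tuesday; the first Friday on or after it is 18 August 2034 (3 days later).
From 18 August 2034 to 25 March 2037: 135 + 365 + 366 + 84 = 950 days (rest of 2034, 2035, 2036, to 25 March 2037 in 2037).
950 ÷ 7 = 135 full weeks with remainder 5, so 135 more Fridays after the first → 136.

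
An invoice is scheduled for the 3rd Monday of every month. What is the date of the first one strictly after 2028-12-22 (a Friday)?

2029-01-15

December 2028 starts on a Friday; its first Monday is the 4th, so the 3rd Monday is the 18th — 2028-12-18.
That is not after 2028-12-22, so look at January 2029.
January 2029 starts on a Monday; its first Monday is the 1st, so the 3rd Monday is the 15th — 2029-01-15.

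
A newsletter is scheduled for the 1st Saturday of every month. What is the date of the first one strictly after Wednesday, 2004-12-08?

December 2004 starts on a Wednesday, so its 1st Saturday is 2004-12-04 (3 days in).
That is not after 2004-12-08, so look at January 2005.
January 2005 starts on a Saturday, so its 1st Saturday is 2005-01-01.

2005-01-01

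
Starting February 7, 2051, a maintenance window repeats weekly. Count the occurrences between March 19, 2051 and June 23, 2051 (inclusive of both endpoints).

14

Occurrences land 7·i days after February 7, 2051 for i = 0, 1, 2, …
March 19, 2051 is 40 days after the start; 40 ÷ 7 = 5 remainder 5; since the remainder is 5, round up to i = 6. First occurrence in the window: #7 on March 21, 2051 (6×7 = 42 days in).
June 23, 2051 is 136 days after the start; 136 ÷ 7 = 19 remainder 3. Last occurrence in the window: #20 on June 20, 2051.
Occurrences #7 through #20: 14 in total.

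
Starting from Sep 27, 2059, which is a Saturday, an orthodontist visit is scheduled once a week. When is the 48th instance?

The 48th occurrence is 47 intervals after the first: 47 × 7 = 329 days after Sep 27, 2059.
Sep has 30 days — 3 days to the end of Sep leaves 326.
Oct has 31 days (295 left).
Nov has 30 days (265 left).
Dec has 31 days (234 left).
Jan has 31 days (203 left).
Feb has 29 days (174 left).
Mar has 31 days (143 left).
Apr has 30 days (113 left).
May has 31 days (82 left).
Jun has 30 days (52 left).
Jul has 31 days (21 left).
21 days into Aug → Aug 21, 2060.

Aug 21, 2060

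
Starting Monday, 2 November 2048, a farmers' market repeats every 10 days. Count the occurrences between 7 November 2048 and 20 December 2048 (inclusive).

Occurrences land 10·i days after 2 November 2048 for i = 0, 1, 2, …
7 November 2048 is 5 days after the start; 5 ÷ 10 = 0 remainder 5; since the remainder is 5, round up to i = 1. First occurrence in the window: #2 on 12 November 2048 (1×10 = 10 days in).
20 December 2048 is 48 days after the start; 48 ÷ 10 = 4 remainder 8. Last occurrence in the window: #5 on 12 December 2048.
Occurrences #2 through #5: 4 in total.

4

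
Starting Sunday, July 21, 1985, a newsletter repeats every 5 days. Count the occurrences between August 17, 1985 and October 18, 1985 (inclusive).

Occurrences land 5·i days after July 21, 1985 for i = 0, 1, 2, …
August 17, 1985 is 27 days after the start; 27 ÷ 5 = 5 remainder 2; since the remainder is 2, round up to i = 6. First occurrence in the window: #7 on August 20, 1985 (6×5 = 30 days in).
October 18, 1985 is 89 days after the start; 89 ÷ 5 = 17 remainder 4. Last occurrence in the window: #18 on October 14, 1985.
Occurrences #7 through #18: 12 in total.

12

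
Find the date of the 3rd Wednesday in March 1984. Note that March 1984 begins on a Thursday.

1984-03-21

March 1984 begins on a Thursday, so the first Wednesday is March 7 (6 days later).
The 3rd Wednesday is 2 weeks later: 7 + 14 = 21.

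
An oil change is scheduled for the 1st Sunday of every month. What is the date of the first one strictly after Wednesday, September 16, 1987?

October 4, 1987

September 1987 starts on a Tuesday, so its 1st Sunday is September 6, 1987 (5 days in).
That is not after September 16, 1987, so look at October 1987.
October 1987 starts on a Thursday, so its 1st Sunday is October 4, 1987 (3 days in).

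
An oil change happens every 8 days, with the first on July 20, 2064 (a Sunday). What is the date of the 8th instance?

September 14, 2064

The 8th occurrence is 7 intervals after the first: 7 × 8 = 56 days after July 20, 2064.
July has 31 days — 11 days to the end of July leaves 45.
August has 31 days (14 left).
14 days into September → September 14, 2064.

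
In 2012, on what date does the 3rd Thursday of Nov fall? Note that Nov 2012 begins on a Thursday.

Nov 2012 begins on a Thursday, so the first Thursday is Nov 1.
The 3rd Thursday is 2 weeks later: 1 + 14 = 15.

Nov 15, 2012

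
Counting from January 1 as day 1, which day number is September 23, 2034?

266

Days in months before September: 31 + 28 + 31 + 30 + 31 + 30 + 31 + 31 = 243.
Plus 23 days into September → day 266.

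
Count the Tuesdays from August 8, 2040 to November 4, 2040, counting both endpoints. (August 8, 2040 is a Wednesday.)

August 8, 2040 is a Wednesday; the first Tuesday on or after it is August 14, 2040 (6 days later).
From August 14, 2040 to November 4, 2040: 17 + 30 + 31 + 4 = 82 days (rest of August, September, October, November).
82 ÷ 7 = 11 full weeks with remainder 5, so 11 more Tuesdays after the first → 12.

12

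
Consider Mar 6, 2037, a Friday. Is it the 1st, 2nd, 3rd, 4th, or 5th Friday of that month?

1st

Day 6 falls in week ⌈6/7⌉ of the month.
Days 1–7 hold the 1st Friday, 8–14 the 2nd, 15–21 the 3rd, 22–28 the 4th, 29–31 the 5th.
6 is in the range for the 1st.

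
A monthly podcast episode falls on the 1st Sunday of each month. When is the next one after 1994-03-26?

March 1994 starts on a Tuesday, so its 1st Sunday is 1994-03-06 (5 days in).
That is not after 1994-03-26, so look at April 1994.
April 1994 starts on a Friday, so its 1st Sunday is 1994-04-03 (2 days in).

1994-04-03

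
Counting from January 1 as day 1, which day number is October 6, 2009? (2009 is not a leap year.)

Days in months before October: 31 + 28 + 31 + 30 + 31 + 30 + 31 + 31 + 30 = 273.
Plus 6 days into October → day 279.

279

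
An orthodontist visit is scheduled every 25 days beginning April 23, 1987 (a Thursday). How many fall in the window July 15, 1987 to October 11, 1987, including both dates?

3

Occurrences land 25·i days after April 23, 1987 for i = 0, 1, 2, …
July 15, 1987 is 83 days after the start; 83 ÷ 25 = 3 remainder 8; since the remainder is 8, round up to i = 4. First occurrence in the window: #5 on August 1, 1987 (4×25 = 100 days in).
October 11, 1987 is 171 days after the start; 171 ÷ 25 = 6 remainder 21. Last occurrence in the window: #7 on September 20, 1987.
Occurrences #5 through #7: 3 in total.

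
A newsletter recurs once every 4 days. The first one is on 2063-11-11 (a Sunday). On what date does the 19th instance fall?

The 19th occurrence is 18 intervals after the first: 18 × 4 = 72 days after 2063-11-11.
November has 30 days — 19 days to the end of November leaves 53.
December has 31 days (22 left).
22 days into January → 2064-01-22.

2064-01-22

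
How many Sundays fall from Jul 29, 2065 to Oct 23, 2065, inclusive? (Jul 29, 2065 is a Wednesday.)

Jul 29, 2065 is a Wednesday; the first Sunday on or after it is Aug 2, 2065 (4 days later).
From Aug 2, 2065 to Oct 23, 2065: 29 + 30 + 23 = 82 days (rest of Aug, Sep, Oct).
82 ÷ 7 = 11 full weeks with remainder 5, so 11 more Sundays after the first → 12.

12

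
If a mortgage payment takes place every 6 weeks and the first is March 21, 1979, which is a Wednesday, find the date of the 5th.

September 5, 1979

The 5th occurrence is 4 intervals after the first: 4 × 42 = 168 days after March 21, 1979.
March has 31 days — 10 days to the end of March leaves 158.
April has 30 days (128 left).
May has 31 days (97 left).
June has 30 days (67 left).
July has 31 days (36 left).
August has 31 days (5 left).
5 days into September → September 5, 1979.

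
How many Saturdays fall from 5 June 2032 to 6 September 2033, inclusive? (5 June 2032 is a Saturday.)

66

5 June 2032 is a Saturday; the first Saturday on or after it is 5 June 2032.
From 5 June 2032 to 6 September 2033: 209 + 249 = 458 days (rest of 2032, to 6 September 2033 in 2033).
458 ÷ 7 = 65 full weeks with remainder 3, so 65 more Saturdays after the first → 66.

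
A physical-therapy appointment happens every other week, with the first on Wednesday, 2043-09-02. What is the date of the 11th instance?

2044-01-20

The 11th occurrence is 10 intervals after the first: 10 × 14 = 140 days after 2043-09-02.
September has 30 days — 28 days to the end of September leaves 112.
October has 31 days (81 left).
November has 30 days (51 left).
December has 31 days (20 left).
20 days into January → 2044-01-20.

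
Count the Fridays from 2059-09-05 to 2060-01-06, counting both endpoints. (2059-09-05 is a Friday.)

18

2059-09-05 is a Friday; the first Friday on or after it is 2059-09-05.
From 2059-09-05 to 2060-01-06: 25 + 31 + 30 + 31 + 6 = 123 days (rest of September, October, November, December, January).
123 ÷ 7 = 17 full weeks with remainder 4, so 17 more Fridays after the first → 18.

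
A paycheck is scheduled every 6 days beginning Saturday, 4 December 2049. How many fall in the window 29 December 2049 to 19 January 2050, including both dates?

3

Occurrences land 6·i days after 4 December 2049 for i = 0, 1, 2, …
29 December 2049 is 25 days after the start; 25 ÷ 6 = 4 remainder 1; since the remainder is 1, round up to i = 5. First occurrence in the window: #6 on 3 January 2050 (5×6 = 30 days in).
19 January 2050 is 46 days after the start; 46 ÷ 6 = 7 remainder 4. Last occurrence in the window: #8 on 15 January 2050.
Occurrences #6 through #8: 3 in total.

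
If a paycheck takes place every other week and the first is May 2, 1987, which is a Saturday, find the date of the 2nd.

May 16, 1987

The 2nd occurrence is 1 interval after the first: 1 × 14 = 14 days after May 2, 1987.
14 days later is May 16, 1987.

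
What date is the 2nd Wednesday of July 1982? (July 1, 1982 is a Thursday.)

July 1982 begins on a Thursday, so the first Wednesday is July 7 (6 days later).
The 2nd Wednesday is 1 weeks later: 7 + 7 = 14.

14 July 1982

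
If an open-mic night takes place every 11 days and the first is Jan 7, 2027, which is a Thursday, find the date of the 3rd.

Jan 29, 2027

The 3rd occurrence is 2 intervals after the first: 2 × 11 = 22 days after Jan 7, 2027.
22 days later is Jan 29, 2027.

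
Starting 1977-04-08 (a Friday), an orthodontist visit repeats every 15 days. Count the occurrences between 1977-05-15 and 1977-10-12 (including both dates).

Occurrences land 15·i days after 1977-04-08 for i = 0, 1, 2, …
1977-05-15 is 37 days after the start; 37 ÷ 15 = 2 remainder 7; since the remainder is 7, round up to i = 3. First occurrence in the window: #4 on 1977-05-23 (3×15 = 45 days in).
1977-10-12 is 187 days after the start; 187 ÷ 15 = 12 remainder 7. Last occurrence in the window: #13 on 1977-10-05.
Occurrences #4 through #13: 10 in total.

10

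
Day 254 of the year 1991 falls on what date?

Jan has 31 days (254 − 31 = 223 remain).
Feb has 28 days (223 − 28 = 195 remain).
Mar has 31 days (195 − 31 = 164 remain).
Apr has 30 days (164 − 30 = 134 remain).
May has 31 days (134 − 31 = 103 remain).
Jun has 30 days (103 − 30 = 73 remain).
Jul has 31 days (73 − 31 = 42 remain).
Aug has 31 days (42 − 31 = 11 remain).
11 into Sep → Sep 11.

Sep 11, 1991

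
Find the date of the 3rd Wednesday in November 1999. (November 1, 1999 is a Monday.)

November 1999 begins on a Monday, so the first Wednesday is November 3 (2 days later).
The 3rd Wednesday is 2 weeks later: 3 + 14 = 17.

November 17, 1999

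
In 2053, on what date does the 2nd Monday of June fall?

9 June 2053

The first Monday of June 2053 is June 2.
The 2nd Monday is 1 weeks later: 2 + 7 = 9.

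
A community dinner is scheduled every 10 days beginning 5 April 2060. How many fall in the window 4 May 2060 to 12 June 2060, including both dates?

Occurrences land 10·i days after 5 April 2060 for i = 0, 1, 2, …
4 May 2060 is 29 days after the start; 29 ÷ 10 = 2 remainder 9; since the remainder is 9, round up to i = 3. First occurrence in the window: #4 on 5 May 2060 (3×10 = 30 days in).
12 June 2060 is 68 days after the start; 68 ÷ 10 = 6 remainder 8. Last occurrence in the window: #7 on 4 June 2060.
Occurrences #4 through #7: 4 in total.

4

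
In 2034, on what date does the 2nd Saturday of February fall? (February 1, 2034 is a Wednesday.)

11 February 2034

February 2034 begins on a Wednesday, so the first Saturday is February 4 (3 days later).
The 2nd Saturday is 1 weeks later: 4 + 7 = 11.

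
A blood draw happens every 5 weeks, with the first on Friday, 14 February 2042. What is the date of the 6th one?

The 6th occurrence is 5 intervals after the first: 5 × 35 = 175 days after 14 February 2042.
February has 28 days — 14 days to the end of February leaves 161.
March has 31 days (130 left).
April has 30 days (100 left).
May has 31 days (69 left).
June has 30 days (39 left).
July has 31 days (8 left).
8 days into August → 8 August 2042.

8 August 2042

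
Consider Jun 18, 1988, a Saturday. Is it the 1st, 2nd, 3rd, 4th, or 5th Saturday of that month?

Day 18 falls in week ⌈18/7⌉ of the month.
Days 1–7 hold the 1st Saturday, 8–14 the 2nd, 15–21 the 3rd, 22–28 the 4th, 29–31 the 5th.
18 is in the range for the 3rd.

3rd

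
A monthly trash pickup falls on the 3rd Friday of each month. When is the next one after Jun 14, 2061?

Jun 17, 2061

Jun 2061 starts on a Wednesday; its first Friday is the 3rd, so the 3rd Friday is the 17th — Jun 17, 2061.
Jun 17, 2061 is after Jun 14, 2061, so that is the next one.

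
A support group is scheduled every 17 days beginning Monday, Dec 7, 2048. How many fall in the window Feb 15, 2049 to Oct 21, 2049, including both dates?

Occurrences land 17·i days after Dec 7, 2048 for i = 0, 1, 2, …
Feb 15, 2049 is 70 days after the start; 70 ÷ 17 = 4 remainder 2; since the remainder is 2, round up to i = 5. First occurrence in the window: #6 on Mar 2, 2049 (5×17 = 85 days in).
Oct 21, 2049 is 318 days after the start; 318 ÷ 17 = 18 remainder 12. Last occurrence in the window: #19 on Oct 9, 2049.
Occurrences #6 through #19: 14 in total.

14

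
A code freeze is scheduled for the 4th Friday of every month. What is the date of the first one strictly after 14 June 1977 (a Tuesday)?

June 1977 starts on a Wednesday; its first Friday is the 3rd, so the 4th Friday is the 24th — 24 June 1977.
24 June 1977 is after 14 June 1977, so that is the next one.

24 June 1977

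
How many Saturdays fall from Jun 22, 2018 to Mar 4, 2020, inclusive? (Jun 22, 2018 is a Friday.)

89

Jun 22, 2018 is a Friday; the first Saturday on or after it is Jun 23, 2018 (1 day later).
From Jun 23, 2018 to Mar 4, 2020: 191 + 365 + 64 = 620 days (rest of 2018, 2019, to Mar 4, 2020 in 2020).
620 ÷ 7 = 88 full weeks with remainder 4, so 88 more Saturdays after the first → 89.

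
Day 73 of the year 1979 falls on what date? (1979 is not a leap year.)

January has 31 days (73 − 31 = 42 remain).
February has 28 days (42 − 28 = 14 remain).
14 into March → March 14.

1979-03-14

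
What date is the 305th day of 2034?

November 1, 2034

January has 31 days (305 − 31 = 274 remain).
February has 28 days (274 − 28 = 246 remain).
March has 31 days (246 − 31 = 215 remain).
April has 30 days (215 − 30 = 185 remain).
May has 31 days (185 − 31 = 154 remain).
June has 30 days (154 − 30 = 124 remain).
July has 31 days (124 − 31 = 93 remain).
August has 31 days (93 − 31 = 62 remain).
September has 30 days (62 − 30 = 32 remain).
October has 31 days (32 − 31 = 1 remain).
1 into November → November 1.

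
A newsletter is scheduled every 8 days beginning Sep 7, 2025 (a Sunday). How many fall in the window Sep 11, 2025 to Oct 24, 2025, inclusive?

Occurrences land 8·i days after Sep 7, 2025 for i = 0, 1, 2, …
Sep 11, 2025 is 4 days after the start; 4 ÷ 8 = 0 remainder 4; since the remainder is 4, round up to i = 1. First occurrence in the window: #2 on Sep 15, 2025 (1×8 = 8 days in).
Oct 24, 2025 is 47 days after the start; 47 ÷ 8 = 5 remainder 7. Last occurrence in the window: #6 on Oct 17, 2025.
Occurrences #2 through #6: 5 in total.

5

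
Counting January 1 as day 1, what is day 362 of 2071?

January has 31 days (362 − 31 = 331 remain).
February has 28 days (331 − 28 = 303 remain).
March has 31 days (303 − 31 = 272 remain).
April has 30 days (272 − 30 = 242 remain).
May has 31 days (242 − 31 = 211 remain).
June has 30 days (211 − 30 = 181 remain).
July has 31 days (181 − 31 = 150 remain).
August has 31 days (150 − 31 = 119 remain).
September has 30 days (119 − 30 = 89 remain).
October has 31 days (89 − 31 = 58 remain).
November has 30 days (58 − 30 = 28 remain).
28 into December → December 28.

December 28, 2071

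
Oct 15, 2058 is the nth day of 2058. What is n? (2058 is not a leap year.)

288

Days in months before Oct: 31 + 28 + 31 + 30 + 31 + 30 + 31 + 31 + 30 = 273.
Plus 15 days into Oct → day 288.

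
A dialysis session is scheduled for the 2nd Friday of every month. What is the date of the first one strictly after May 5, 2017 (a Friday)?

May 2017 starts on a Monday; its first Friday is the 5th, so the 2nd Friday is the 12th — May 12, 2017.
May 12, 2017 is after May 5, 2017, so that is the next one.

May 12, 2017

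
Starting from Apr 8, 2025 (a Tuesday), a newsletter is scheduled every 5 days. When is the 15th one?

The 15th occurrence is 14 intervals after the first: 14 × 5 = 70 days after Apr 8, 2025.
Apr has 30 days — 22 days to the end of Apr leaves 48.
May has 31 days (17 left).
17 days into Jun → Jun 17, 2025.

Jun 17, 2025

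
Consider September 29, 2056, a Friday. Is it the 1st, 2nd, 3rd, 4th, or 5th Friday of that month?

Day 29 falls in week ⌈29/7⌉ of the month.
Days 1–7 hold the 1st Friday, 8–14 the 2nd, 15–21 the 3rd, 22–28 the 4th, 29–31 the 5th.
29 is in the range for the 5th.

5th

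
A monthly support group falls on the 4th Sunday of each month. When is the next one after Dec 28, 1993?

Jan 23, 1994

Dec 1993 starts on a Wednesday; its first Sunday is the 5th, so the 4th Sunday is the 26th — Dec 26, 1993.
That is not after Dec 28, 1993, so look at Jan 1994.
Jan 1994 starts on a Saturday; its first Sunday is the 2nd, so the 4th Sunday is the 23rd — Jan 23, 1994.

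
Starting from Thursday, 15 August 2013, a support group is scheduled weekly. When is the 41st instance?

The 41st occurrence is 40 intervals after the first: 40 × 7 = 280 days after 15 August 2013.
August has 31 days — 16 days to the end of August leaves 264.
September has 30 days (234 left).
October has 31 days (203 left).
November has 30 days (173 left).
December has 31 days (142 left).
January has 31 days (111 left).
February has 28 days (83 left).
March has 31 days (52 left).
April has 30 days (22 left).
22 days into May → 22 May 2014.

22 May 2014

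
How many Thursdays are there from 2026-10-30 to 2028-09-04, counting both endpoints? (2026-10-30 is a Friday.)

2026-10-30 is a Friday; the first Thursday on or after it is 2026-11-05 (6 days later).
From 2026-11-05 to 2028-09-04: 56 + 365 + 248 = 669 days (rest of 2026, 2027, to 2028-09-04 in 2028).
669 ÷ 7 = 95 full weeks with remainder 4, so 95 more Thursdays after the first → 96.

96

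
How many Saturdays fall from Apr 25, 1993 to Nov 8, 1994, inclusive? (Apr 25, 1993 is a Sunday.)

Apr 25, 1993 is a Sunday; the first Saturday on or after it is May 1, 1993 (6 days later).
From May 1, 1993 to Nov 8, 1994: 244 + 312 = 556 days (rest of 1993, to Nov 8, 1994 in 1994).
556 ÷ 7 = 79 full weeks with remainder 3, so 79 more Saturdays after the first → 80.

80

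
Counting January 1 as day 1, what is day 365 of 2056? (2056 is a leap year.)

January has 31 days (365 − 31 = 334 remain).
February has 29 days (334 − 29 = 305 remain).
March has 31 days (305 − 31 = 274 remain).
April has 30 days (274 − 30 = 244 remain).
May has 31 days (244 − 31 = 213 remain).
June has 30 days (213 − 30 = 183 remain).
July has 31 days (183 − 31 = 152 remain).
August has 31 days (152 − 31 = 121 remain).
September has 30 days (121 − 30 = 91 remain).
October has 31 days (91 − 31 = 60 remain).
November has 30 days (60 − 30 = 30 remain).
30 into December → December 30.

December 30, 2056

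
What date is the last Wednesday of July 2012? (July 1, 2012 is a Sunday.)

July 25, 2012

July 2012 begins on a Sunday, so the first Wednesday is July 4 (3 days later).
July 2012 has 31 days. Adding weeks: 4, 11, 18, 25 — the last one ≤ 31 is the 25th.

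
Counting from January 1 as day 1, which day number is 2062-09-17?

260

Days in months before September: 31 + 28 + 31 + 30 + 31 + 30 + 31 + 31 = 243.
Plus 17 days into September → day 260.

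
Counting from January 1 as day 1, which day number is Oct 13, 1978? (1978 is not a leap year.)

Days in months before Oct: 31 + 28 + 31 + 30 + 31 + 30 + 31 + 31 + 30 = 273.
Plus 13 days into Oct → day 286.

286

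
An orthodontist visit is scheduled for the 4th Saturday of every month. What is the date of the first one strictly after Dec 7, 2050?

Dec 2050 starts on a Thursday; its first Saturday is the 3rd, so the 4th Saturday is the 24th — Dec 24, 2050.
Dec 24, 2050 is after Dec 7, 2050, so that is the next one.

Dec 24, 2050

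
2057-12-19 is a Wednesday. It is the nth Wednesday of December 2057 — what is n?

Day 19 falls in week ⌈19/7⌉ of the month.
Days 1–7 hold the 1st Wednesday, 8–14 the 2nd, 15–21 the 3rd, 22–28 the 4th, 29–31 the 5th.
19 is in the range for the 3rd.

3rd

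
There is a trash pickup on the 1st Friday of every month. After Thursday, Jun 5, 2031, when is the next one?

Jun 2031 starts on a Sunday, so its 1st Friday is Jun 6, 2031 (5 days in).
Jun 6, 2031 is after Jun 5, 2031, so that is the next one.

Jun 6, 2031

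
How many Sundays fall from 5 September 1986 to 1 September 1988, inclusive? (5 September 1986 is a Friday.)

5 September 1986 is a Friday; the first Sunday on or after it is 7 September 1986 (2 days later).
From 7 September 1986 to 1 September 1988: 115 + 365 + 245 = 725 days (rest of 1986, 1987, to 1 September 1988 in 1988).
725 ÷ 7 = 103 full weeks with remainder 4, so 103 more Sundays after the first → 104.

104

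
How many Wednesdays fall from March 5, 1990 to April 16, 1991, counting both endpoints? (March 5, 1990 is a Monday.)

March 5, 1990 is a Monday; the first Wednesday on or after it is March 7, 1990 (2 days later).
From March 7, 1990 to April 16, 1991: 299 + 106 = 405 days (rest of 1990, to April 16, 1991 in 1991).
405 ÷ 7 = 57 full weeks with remainder 6, so 57 more Wednesdays after the first → 58.

58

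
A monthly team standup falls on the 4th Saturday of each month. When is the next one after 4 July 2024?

July 2024 starts on a Monday; its first Saturday is the 6th, so the 4th Saturday is the 27th — 27 July 2024.
27 July 2024 is after 4 July 2024, so that is the next one.

27 July 2024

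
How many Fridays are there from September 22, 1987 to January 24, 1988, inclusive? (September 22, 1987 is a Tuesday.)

September 22, 1987 is a Tuesday; the first Friday on or after it is September 25, 1987 (3 days later).
From September 25, 1987 to January 24, 1988: 5 + 31 + 30 + 31 + 24 = 121 days (rest of September, October, November, December, January).
121 ÷ 7 = 17 full weeks with remainder 2, so 17 more Fridays after the first → 18.

18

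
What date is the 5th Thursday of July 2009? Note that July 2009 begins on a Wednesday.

July 30, 2009

July 2009 begins on a Wednesday, so the first Thursday is July 2 (1 day later).
The 5th Thursday is 4 weeks later: 2 + 28 = 30.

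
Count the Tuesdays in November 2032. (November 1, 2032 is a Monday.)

November 1, 2032 is a Monday; the first Tuesday on or after it is November 2, 2032 (1 day later).
From November 2, 2032 to November 30, 2032 is 30 − 2 = 28 days.
28 ÷ 7 = 4 full weeks with remainder 0, so 4 more Tuesdays after the first → 5.

5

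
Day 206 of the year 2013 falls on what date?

January has 31 days (206 − 31 = 175 remain).
February has 28 days (175 − 28 = 147 remain).
March has 31 days (147 − 31 = 116 remain).
April has 30 days (116 − 30 = 86 remain).
May has 31 days (86 − 31 = 55 remain).
June has 30 days (55 − 30 = 25 remain).
25 into July → July 25.

2013-07-25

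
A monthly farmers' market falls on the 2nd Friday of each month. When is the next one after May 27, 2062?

Jun 9, 2062

May 2062 starts on a Monday; its first Friday is the 5th, so the 2nd Friday is the 12th — May 12, 2062.
That is not after May 27, 2062, so look at Jun 2062.
Jun 2062 starts on a Thursday; its first Friday is the 2nd, so the 2nd Friday is the 9th — Jun 9, 2062.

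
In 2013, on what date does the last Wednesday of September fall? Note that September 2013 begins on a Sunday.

September 25, 2013

September 2013 begins on a Sunday, so the first Wednesday is September 4 (3 days later).
September 2013 has 30 days. Adding weeks: 4, 11, 18, 25 — the last one ≤ 30 is the 25th.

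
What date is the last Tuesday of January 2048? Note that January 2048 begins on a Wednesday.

2048-01-28

January 2048 begins on a Wednesday, so the first Tuesday is January 7 (6 days later).
January 2048 has 31 days. Adding weeks: 7, 14, 21, 28 — the last one ≤ 31 is the 28th.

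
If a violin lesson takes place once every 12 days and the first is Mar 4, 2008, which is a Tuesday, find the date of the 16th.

Aug 31, 2008

The 16th occurrence is 15 intervals after the first: 15 × 12 = 180 days after Mar 4, 2008.
Mar has 31 days — 27 days to the end of Mar leaves 153.
Apr has 30 days (123 left).
May has 31 days (92 left).
Jun has 30 days (62 left).
Jul has 31 days (31 left).
31 days into Aug → Aug 31, 2008.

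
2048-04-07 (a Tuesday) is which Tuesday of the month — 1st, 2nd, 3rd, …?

1st

Day 7 falls in week ⌈7/7⌉ of the month.
Days 1–7 hold the 1st Tuesday, 8–14 the 2nd, 15–21 the 3rd, 22–28 the 4th, 29–31 the 5th.
7 is in the range for the 1st.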